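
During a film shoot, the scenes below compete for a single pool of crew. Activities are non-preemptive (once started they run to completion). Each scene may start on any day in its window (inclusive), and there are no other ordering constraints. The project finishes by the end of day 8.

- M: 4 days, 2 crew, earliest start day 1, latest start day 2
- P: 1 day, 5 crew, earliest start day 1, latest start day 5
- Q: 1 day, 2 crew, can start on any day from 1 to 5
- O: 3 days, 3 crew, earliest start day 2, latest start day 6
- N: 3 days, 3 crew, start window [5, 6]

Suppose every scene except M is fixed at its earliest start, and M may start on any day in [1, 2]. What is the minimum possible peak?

7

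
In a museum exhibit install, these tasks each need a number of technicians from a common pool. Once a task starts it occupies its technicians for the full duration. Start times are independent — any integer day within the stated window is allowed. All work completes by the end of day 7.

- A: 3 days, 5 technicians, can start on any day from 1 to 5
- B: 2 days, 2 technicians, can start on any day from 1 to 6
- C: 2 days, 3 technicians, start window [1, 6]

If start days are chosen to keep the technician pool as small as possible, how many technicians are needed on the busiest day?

Early-start (A@1, B@1, C@1) gives peak 10: d1:10  d2:10  d3:5  d4:0  d5:0  d6:0  d7:0.
Shift B→4, C→4.
Schedule A@1, B@4, C@4: d1:5  d2:5  d3:5  d4:5  d5:5  d6:0  d7:0 — peak 5.

5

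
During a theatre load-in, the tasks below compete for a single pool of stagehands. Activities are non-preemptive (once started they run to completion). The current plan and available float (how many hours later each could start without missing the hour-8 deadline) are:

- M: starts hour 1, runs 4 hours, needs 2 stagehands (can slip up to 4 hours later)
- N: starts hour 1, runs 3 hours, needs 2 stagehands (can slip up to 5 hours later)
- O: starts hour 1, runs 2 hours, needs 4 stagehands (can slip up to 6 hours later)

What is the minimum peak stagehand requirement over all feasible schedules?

4

Early-start (M@1, N@1, O@1) gives peak 8: h1:8  h2:8  h3:4  h4:2  h5:0  h6:0  h7:0  h8:0.
Shift O→5.
Schedule M@1, N@1, O@5: h1:4  h2:4  h3:4  h4:2  h5:4  h6:4  h7:0  h8:0 — peak 4.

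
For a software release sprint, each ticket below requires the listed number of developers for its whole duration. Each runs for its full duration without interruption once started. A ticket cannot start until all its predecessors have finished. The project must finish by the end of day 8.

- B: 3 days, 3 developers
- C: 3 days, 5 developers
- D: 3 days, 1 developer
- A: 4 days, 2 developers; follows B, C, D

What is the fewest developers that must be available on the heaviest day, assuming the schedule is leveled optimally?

Schedule B@1, C@1, D@1, A@4: d1:9  d2:9  d3:9  d4:2  d5:2  d6:2  d7:2  d8:0 — peak 9.
No arrangement of the 9 feasible schedules does better.

9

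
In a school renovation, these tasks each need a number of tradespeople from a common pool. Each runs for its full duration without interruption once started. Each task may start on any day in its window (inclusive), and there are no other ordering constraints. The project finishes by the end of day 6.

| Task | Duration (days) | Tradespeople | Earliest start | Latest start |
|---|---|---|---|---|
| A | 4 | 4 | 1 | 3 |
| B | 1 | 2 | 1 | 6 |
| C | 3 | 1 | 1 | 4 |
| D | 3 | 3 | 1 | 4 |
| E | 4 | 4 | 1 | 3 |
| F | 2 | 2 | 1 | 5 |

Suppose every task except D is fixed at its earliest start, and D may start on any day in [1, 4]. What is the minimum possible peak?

13

D@1: d1:16  d2:14  d3:12  d4:8  d5:0  d6:0 → peak 16
D@2: d1:13  d2:14  d3:12  d4:11  d5:0  d6:0 → peak 14
D@3: d1:13  d2:11  d3:12  d4:11  d5:3  d6:0 → peak 13
D@4: d1:13  d2:11  d3:9  d4:11  d5:3  d6:3 → peak 13
Best is D@3, peak 13.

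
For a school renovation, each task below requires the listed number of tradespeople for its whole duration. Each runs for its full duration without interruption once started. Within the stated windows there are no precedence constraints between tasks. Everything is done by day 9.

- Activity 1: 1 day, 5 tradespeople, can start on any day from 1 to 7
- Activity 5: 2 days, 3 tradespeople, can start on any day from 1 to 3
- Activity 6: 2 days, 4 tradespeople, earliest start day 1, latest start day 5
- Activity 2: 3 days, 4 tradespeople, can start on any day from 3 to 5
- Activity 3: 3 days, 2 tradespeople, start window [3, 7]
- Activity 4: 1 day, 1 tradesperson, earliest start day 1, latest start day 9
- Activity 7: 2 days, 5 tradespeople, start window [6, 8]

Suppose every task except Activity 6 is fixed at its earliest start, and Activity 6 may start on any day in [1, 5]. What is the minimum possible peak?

Activity 6@1: d1:13  d2:7  d3:6  d4:6  d5:6  d6:5  d7:5  d8:0  d9:0 → peak 13
Activity 6@2: d1:9  d2:7  d3:10  d4:6  d5:6  d6:5  d7:5  d8:0  d9:0 → peak 10
Activity 6@3: d1:9  d2:3  d3:10  d4:10  d5:6  d6:5  d7:5  d8:0  d9:0 → peak 10
Activity 6@4: d1:9  d2:3  d3:6  d4:10  d5:10  d6:5  d7:5  d8:0  d9:0 → peak 10
Activity 6@5: d1:9  d2:3  d3:6  d4:6  d5:10  d6:9  d7:5  d8:0  d9:0 → peak 10
Best is Activity 6@2, peak 10.

10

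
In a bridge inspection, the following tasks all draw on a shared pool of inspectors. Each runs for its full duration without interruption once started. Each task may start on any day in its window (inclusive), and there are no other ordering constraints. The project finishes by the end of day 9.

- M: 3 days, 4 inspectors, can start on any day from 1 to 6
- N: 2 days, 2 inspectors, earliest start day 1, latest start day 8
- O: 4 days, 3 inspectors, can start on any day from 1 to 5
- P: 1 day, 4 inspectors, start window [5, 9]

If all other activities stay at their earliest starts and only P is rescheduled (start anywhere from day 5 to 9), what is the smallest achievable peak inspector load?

9

P@5: d1:9  d2:9  d3:7  d4:3  d5:4  d6:0  d7:0  d8:0  d9:0 → peak 9
P@6: d1:9  d2:9  d3:7  d4:3  d5:0  d6:4  d7:0  d8:0  d9:0 → peak 9
P@7: d1:9  d2:9  d3:7  d4:3  d5:0  d6:0  d7:4  d8:0  d9:0 → peak 9
P@8: d1:9  d2:9  d3:7  d4:3  d5:0  d6:0  d7:0  d8:4  d9:0 → peak 9
P@9: d1:9  d2:9  d3:7  d4:3  d5:0  d6:0  d7:0  d8:0  d9:4 → peak 9
Best is P@5, peak 9.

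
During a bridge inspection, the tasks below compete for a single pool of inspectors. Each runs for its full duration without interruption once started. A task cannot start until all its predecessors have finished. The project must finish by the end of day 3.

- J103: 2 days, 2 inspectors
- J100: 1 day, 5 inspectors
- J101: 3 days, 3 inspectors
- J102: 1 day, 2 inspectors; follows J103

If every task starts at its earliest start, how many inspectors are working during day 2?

At early start, day 2 has: J103, J101.
Demand: 2 + 3 = 5.

5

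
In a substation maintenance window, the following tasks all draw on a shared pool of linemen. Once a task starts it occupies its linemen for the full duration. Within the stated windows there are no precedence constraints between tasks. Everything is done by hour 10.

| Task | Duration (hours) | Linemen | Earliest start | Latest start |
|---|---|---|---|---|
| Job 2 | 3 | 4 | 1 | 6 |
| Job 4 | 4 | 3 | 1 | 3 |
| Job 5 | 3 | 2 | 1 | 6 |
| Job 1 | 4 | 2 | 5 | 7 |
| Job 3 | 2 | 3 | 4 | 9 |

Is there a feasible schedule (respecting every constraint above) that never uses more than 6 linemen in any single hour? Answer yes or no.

yes

Schedule Job 2@5, Job 4@1, Job 5@1, Job 1@5, Job 3@8: h1:5  h2:5  h3:5  h4:3  h5:6  h6:6  h7:6  h8:5  h9:3  h10:0 — peak 6 ≤ 6.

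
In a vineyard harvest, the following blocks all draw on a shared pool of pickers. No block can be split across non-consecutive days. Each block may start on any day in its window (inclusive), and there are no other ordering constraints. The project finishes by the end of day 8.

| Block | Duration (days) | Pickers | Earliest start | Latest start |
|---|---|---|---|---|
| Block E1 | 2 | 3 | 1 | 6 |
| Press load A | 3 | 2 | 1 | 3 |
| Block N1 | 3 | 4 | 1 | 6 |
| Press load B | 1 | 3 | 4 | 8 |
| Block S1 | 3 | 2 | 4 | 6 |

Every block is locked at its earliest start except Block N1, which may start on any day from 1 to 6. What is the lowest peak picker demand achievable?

6

Block N1@1: d1:9  d2:9  d3:6  d4:5  d5:2  d6:2  d7:0  d8:0 → peak 9
Block N1@2: d1:5  d2:9  d3:6  d4:9  d5:2  d6:2  d7:0  d8:0 → peak 9
Block N1@3: d1:5  d2:5  d3:6  d4:9  d5:6  d6:2  d7:0  d8:0 → peak 9
Block N1@4: d1:5  d2:5  d3:2  d4:9  d5:6  d6:6  d7:0  d8:0 → peak 9
Block N1@5: d1:5  d2:5  d3:2  d4:5  d5:6  d6:6  d7:4  d8:0 → peak 6
Block N1@6: d1:5  d2:5  d3:2  d4:5  d5:2  d6:6  d7:4  d8:4 → peak 6
Best is Block N1@5, peak 6.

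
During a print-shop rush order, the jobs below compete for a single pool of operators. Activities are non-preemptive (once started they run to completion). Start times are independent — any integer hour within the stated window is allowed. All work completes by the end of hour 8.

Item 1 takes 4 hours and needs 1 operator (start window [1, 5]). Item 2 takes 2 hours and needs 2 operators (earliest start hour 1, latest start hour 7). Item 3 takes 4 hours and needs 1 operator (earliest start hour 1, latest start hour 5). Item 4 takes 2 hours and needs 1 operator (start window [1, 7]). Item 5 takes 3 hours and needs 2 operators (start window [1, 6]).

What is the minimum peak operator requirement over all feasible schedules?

Early-start (Item 1@1, Item 2@1, Item 3@1, Item 4@1, Item 5@1) gives peak 7: h1:7  h2:7  h3:4  h4:2  h5:0  h6:0  h7:0  h8:0.
Shift Item 3→3, Item 4→3, Item 5→5.
Schedule Item 1@1, Item 2@1, Item 3@3, Item 4@3, Item 5@5: h1:3  h2:3  h3:3  h4:3  h5:3  h6:3  h7:2  h8:0 — peak 3.
Total operator-hours = 20 over 8 hours ⇒ peak ≥ ⌈20/8⌉ = 3, so 3 is optimal.

3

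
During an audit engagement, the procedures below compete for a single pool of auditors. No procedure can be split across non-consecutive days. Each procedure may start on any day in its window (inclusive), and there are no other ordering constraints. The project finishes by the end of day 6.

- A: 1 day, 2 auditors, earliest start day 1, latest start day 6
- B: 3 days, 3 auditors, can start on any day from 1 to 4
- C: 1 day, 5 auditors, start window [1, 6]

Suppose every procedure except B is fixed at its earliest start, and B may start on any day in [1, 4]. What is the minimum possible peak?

7

B@1: d1:10  d2:3  d3:3  d4:0  d5:0  d6:0 → peak 10
B@2: d1:7  d2:3  d3:3  d4:3  d5:0  d6:0 → peak 7
B@3: d1:7  d2:0  d3:3  d4:3  d5:3  d6:0 → peak 7
B@4: d1:7  d2:0  d3:0  d4:3  d5:3  d6:3 → peak 7
Best is B@2, peak 7.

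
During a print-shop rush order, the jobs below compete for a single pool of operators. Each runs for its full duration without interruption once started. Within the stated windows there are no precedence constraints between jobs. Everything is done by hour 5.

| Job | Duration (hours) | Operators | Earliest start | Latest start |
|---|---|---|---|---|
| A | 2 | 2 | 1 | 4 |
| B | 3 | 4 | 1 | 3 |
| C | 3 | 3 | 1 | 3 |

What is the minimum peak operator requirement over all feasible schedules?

7

Early-start (A@1, B@1, C@1) gives peak 9: h1:9  h2:9  h3:7  h4:0  h5:0.
Shift C→3.
Schedule A@1, B@1, C@3: h1:6  h2:6  h3:7  h4:3  h5:3 — peak 7.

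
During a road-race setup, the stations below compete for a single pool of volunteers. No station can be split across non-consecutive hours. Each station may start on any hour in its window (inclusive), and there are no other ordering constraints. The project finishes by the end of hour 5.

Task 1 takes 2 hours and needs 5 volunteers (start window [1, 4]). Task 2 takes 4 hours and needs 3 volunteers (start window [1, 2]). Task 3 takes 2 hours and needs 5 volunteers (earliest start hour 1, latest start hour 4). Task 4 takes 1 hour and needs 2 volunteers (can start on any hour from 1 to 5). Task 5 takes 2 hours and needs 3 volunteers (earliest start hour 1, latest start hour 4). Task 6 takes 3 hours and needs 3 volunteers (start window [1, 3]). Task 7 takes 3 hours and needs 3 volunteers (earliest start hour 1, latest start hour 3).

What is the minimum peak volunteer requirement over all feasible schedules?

13

Early-start (Task 1@1, Task 2@1, Task 3@1, Task 4@1, Task 5@1, Task 6@1, Task 7@1) gives peak 24: h1:24  h2:22  h3:9  h4:3  h5:0.
Shift Task 4→3, Task 5→4, Task 6→3, Task 7→3.
Schedule Task 1@1, Task 2@1, Task 3@1, Task 4@3, Task 5@4, Task 6@3, Task 7@3: h1:13  h2:13  h3:11  h4:12  h5:9 — peak 13.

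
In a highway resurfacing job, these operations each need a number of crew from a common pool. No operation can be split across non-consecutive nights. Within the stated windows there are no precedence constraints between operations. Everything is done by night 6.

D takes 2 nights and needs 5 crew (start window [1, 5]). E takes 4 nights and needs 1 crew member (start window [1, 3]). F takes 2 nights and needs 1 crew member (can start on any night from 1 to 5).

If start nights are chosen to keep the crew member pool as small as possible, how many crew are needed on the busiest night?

5

Early-start (D@1, E@1, F@1) gives peak 7: n1:7  n2:7  n3:1  n4:1  n5:0  n6:0.
Shift E→3, F→3.
Schedule D@1, E@3, F@3: n1:5  n2:5  n3:2  n4:2  n5:1  n6:1 — peak 5.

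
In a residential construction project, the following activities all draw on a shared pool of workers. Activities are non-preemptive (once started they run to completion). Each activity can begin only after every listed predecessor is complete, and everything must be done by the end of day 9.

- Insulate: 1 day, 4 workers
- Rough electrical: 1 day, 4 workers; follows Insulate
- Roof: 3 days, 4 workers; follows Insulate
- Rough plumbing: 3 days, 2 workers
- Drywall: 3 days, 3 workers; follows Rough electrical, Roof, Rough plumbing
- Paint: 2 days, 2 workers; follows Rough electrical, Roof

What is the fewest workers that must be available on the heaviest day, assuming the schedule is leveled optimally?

6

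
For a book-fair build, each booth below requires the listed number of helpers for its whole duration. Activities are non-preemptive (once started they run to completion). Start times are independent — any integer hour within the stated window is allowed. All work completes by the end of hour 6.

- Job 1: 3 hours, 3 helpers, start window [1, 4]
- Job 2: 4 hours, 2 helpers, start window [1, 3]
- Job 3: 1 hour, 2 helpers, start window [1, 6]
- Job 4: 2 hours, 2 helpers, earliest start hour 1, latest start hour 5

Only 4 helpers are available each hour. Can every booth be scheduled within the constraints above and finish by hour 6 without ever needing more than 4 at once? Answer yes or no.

no

The minimum achievable peak is 5; 4 < 5, so no feasible schedule stays within the cap.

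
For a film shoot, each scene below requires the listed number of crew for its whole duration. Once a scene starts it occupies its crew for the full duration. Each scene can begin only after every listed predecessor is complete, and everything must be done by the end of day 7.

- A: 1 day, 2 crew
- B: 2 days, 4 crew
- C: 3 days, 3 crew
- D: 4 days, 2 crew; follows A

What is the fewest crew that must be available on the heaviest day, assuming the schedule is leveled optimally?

5

Early-start (A@1, B@1, C@1, D@2) gives peak 9: d1:9  d2:9  d3:5  d4:2  d5:2  d6:0  d7:0.
Shift B→2, C→4, D→4.
Schedule A@1, B@2, C@4, D@4: d1:2  d2:4  d3:4  d4:5  d5:5  d6:5  d7:2 — peak 5.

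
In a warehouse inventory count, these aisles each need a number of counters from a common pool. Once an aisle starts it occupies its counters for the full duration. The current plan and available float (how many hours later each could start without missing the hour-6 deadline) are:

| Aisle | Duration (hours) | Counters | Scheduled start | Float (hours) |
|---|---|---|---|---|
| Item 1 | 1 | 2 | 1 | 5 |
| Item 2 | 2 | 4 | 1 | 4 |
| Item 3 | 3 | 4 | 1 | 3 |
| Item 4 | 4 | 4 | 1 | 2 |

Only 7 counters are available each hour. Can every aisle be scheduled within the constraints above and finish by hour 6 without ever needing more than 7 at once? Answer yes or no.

The minimum achievable peak is 8; 7 < 8, so no feasible schedule stays within the cap.

no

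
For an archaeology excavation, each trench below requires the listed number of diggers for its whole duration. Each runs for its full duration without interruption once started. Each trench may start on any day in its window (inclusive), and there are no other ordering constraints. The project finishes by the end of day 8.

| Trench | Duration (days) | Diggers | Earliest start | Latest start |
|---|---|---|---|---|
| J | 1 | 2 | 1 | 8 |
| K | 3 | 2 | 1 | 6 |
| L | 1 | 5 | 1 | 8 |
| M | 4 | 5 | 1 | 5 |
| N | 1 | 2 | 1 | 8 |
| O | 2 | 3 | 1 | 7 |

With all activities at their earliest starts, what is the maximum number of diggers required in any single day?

Early-start schedule: J@1, K@1, L@1, M@1, N@1, O@1.
Load per day: day 1: 19, day 2: 10, day 3: 7, day 4: 5, day 5: 0, day 6: 0, day 7: 0, day 8: 0.
Peak is 19.

19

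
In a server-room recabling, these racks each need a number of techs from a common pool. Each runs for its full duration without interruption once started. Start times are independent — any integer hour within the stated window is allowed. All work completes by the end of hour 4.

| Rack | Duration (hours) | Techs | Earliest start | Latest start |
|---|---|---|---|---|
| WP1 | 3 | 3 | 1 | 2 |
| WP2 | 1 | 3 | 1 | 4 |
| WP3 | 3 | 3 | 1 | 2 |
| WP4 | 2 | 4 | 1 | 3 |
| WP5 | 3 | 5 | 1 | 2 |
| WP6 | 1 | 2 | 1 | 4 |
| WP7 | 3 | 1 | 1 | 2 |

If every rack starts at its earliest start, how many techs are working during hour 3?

12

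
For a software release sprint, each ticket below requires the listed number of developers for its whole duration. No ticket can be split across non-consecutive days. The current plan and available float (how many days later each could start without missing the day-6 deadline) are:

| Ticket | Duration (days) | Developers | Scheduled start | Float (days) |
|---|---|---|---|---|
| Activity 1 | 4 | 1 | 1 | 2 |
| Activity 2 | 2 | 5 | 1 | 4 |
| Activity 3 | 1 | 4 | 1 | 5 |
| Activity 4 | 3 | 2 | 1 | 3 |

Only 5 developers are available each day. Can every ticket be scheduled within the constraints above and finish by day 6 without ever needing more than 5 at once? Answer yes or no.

Schedule Activity 1@1, Activity 2@5, Activity 3@1, Activity 4@2: d1:5  d2:3  d3:3  d4:3  d5:5  d6:5 — peak 5 ≤ 5.

yes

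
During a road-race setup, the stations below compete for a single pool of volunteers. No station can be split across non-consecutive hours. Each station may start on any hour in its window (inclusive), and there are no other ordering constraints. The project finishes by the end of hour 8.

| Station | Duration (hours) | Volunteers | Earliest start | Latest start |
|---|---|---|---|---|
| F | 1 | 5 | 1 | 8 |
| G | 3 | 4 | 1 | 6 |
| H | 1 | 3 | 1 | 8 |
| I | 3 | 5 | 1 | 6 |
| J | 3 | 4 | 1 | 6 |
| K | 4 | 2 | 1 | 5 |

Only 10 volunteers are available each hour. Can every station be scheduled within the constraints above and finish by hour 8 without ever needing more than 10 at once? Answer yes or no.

Schedule F@1, G@2, H@1, I@5, J@2, K@5: h1:8  h2:8  h3:8  h4:8  h5:7  h6:7  h7:7  h8:2 — peak 8 ≤ 10.

yes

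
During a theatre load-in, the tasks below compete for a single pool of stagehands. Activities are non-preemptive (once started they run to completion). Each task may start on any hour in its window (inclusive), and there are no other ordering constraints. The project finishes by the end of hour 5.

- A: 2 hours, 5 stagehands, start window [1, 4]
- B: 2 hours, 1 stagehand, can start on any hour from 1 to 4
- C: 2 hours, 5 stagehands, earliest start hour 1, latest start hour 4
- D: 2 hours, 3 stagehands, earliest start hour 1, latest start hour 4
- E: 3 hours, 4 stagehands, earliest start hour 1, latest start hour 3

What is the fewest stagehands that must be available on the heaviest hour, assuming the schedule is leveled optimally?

Early-start (A@1, B@1, C@1, D@1, E@1) gives peak 18: h1:18  h2:18  h3:4  h4:0  h5:0.
Shift C→3, E→3.
Schedule A@1, B@1, C@3, D@1, E@3: h1:9  h2:9  h3:9  h4:9  h5:4 — peak 9.

9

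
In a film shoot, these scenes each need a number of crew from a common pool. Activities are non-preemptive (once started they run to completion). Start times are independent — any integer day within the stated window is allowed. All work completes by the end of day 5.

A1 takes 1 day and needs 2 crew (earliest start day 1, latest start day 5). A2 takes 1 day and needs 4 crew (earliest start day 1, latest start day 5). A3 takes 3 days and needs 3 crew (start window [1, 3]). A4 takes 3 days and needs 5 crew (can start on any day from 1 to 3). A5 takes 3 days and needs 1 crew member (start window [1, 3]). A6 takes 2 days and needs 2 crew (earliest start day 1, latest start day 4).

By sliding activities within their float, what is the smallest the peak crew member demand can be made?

Early-start (A1@1, A2@1, A3@1, A4@1, A5@1, A6@1) gives peak 17: d1:17  d2:11  d3:9  d4:0  d5:0.
Shift A4→2, A5→2, A6→4.
Schedule A1@1, A2@1, A3@1, A4@2, A5@2, A6@4: d1:9  d2:9  d3:9  d4:8  d5:2 — peak 9.

9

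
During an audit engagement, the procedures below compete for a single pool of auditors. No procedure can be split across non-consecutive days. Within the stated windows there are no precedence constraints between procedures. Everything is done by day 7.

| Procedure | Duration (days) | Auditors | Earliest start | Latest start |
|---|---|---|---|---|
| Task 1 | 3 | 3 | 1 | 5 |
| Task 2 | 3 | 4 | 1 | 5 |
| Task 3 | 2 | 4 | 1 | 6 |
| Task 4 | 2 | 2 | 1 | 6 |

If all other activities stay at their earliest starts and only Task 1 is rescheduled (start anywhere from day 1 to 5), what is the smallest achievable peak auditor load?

10

Task 1@1: d1:13  d2:13  d3:7  d4:0  d5:0  d6:0  d7:0 → peak 13
Task 1@2: d1:10  d2:13  d3:7  d4:3  d5:0  d6:0  d7:0 → peak 13
Task 1@3: d1:10  d2:10  d3:7  d4:3  d5:3  d6:0  d7:0 → peak 10
Task 1@4: d1:10  d2:10  d3:4  d4:3  d5:3  d6:3  d7:0 → peak 10
Task 1@5: d1:10  d2:10  d3:4  d4:0  d5:3  d6:3  d7:3 → peak 10
Best is Task 1@3, peak 10.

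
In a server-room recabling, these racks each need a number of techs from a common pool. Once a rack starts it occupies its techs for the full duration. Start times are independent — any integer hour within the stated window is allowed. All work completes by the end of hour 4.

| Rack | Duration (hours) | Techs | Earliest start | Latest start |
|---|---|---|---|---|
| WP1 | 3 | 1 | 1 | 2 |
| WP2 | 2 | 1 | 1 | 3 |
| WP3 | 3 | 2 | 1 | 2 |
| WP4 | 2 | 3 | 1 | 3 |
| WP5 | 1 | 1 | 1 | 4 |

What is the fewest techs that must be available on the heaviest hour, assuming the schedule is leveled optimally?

6

Early-start (WP1@1, WP2@1, WP3@1, WP4@1, WP5@1) gives peak 8: h1:8  h2:7  h3:3  h4:0.
Shift WP4→3.
Schedule WP1@1, WP2@1, WP3@1, WP4@3, WP5@1: h1:5  h2:4  h3:6  h4:3 — peak 6.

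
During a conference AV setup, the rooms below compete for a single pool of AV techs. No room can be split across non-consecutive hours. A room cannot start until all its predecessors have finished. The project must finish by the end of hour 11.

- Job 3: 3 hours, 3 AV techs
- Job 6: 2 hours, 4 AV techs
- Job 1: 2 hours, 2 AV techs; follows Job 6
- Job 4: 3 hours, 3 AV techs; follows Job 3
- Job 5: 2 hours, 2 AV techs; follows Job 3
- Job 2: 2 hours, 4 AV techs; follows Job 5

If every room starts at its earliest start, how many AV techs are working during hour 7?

4

At early start, hour 7 has: Job 2.
Demand: 4 = 4.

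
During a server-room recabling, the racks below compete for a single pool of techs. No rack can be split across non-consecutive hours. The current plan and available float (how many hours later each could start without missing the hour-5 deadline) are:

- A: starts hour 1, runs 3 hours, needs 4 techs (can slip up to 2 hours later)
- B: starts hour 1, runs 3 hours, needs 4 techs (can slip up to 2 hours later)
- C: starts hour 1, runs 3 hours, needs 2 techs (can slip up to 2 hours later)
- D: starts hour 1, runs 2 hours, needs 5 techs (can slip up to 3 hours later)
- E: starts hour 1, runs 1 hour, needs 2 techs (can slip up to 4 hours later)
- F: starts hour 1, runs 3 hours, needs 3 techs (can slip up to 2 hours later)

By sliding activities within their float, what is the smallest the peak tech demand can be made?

13

Early-start (A@1, B@1, C@1, D@1, E@1, F@1) gives peak 20: h1:20  h2:18  h3:13  h4:0  h5:0.
Shift D→4, F→2.
Schedule A@1, B@1, C@1, D@4, E@1, F@2: h1:12  h2:13  h3:13  h4:8  h5:5 — peak 13.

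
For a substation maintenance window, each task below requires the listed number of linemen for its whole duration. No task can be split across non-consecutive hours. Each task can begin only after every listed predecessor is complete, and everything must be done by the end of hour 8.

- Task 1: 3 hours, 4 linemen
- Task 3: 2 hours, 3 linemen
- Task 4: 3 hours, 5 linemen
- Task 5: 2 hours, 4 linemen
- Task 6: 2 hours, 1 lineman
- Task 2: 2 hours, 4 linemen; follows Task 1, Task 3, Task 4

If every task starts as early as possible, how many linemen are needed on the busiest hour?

17

Early-start schedule: Task 1@1, Task 3@1, Task 4@1, Task 5@1, Task 6@1, Task 2@4.
Load per hour: hour 1: 17, hour 2: 17, hour 3: 9, hour 4: 4, hour 5: 4, hour 6: 0, hour 7: 0, hour 8: 0.
Peak is 17.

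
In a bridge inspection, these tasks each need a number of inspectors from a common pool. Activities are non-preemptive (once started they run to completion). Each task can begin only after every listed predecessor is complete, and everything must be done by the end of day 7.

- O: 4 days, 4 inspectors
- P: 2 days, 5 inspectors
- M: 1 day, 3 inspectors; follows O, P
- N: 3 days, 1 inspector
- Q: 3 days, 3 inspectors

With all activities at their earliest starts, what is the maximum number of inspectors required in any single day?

13

Early-start schedule: O@1, P@1, M@5, N@1, Q@1.
Load per day: day 1: 13, day 2: 13, day 3: 8, day 4: 4, day 5: 3, day 6: 0, day 7: 0.
Peak is 13.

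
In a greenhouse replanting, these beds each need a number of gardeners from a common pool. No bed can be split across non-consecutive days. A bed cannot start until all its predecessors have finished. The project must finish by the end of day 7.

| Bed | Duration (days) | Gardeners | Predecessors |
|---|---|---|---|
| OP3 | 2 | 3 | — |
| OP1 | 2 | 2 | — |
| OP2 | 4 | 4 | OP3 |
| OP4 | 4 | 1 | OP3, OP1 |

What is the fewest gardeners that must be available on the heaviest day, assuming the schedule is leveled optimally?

5

Schedule OP3@1, OP1@1, OP2@3, OP4@3: d1:5  d2:5  d3:5  d4:5  d5:5  d6:5  d7:0 — peak 5.
Total gardener-days = 30 over 7 days ⇒ peak ≥ ⌈30/7⌉ = 5, so 5 is optimal.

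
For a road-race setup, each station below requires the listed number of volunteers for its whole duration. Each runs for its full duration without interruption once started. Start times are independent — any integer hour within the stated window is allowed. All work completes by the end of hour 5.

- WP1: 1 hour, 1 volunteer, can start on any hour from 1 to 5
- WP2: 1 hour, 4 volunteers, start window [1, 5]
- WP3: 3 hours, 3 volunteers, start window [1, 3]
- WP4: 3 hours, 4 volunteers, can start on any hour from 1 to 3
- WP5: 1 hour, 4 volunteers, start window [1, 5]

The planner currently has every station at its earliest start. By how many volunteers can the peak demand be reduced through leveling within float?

Early-start peak: h1:16  h2:7  h3:7  h4:0  h5:0 ⇒ 16.
Leveled (WP1@1, WP2@1, WP3@2, WP4@2, WP5@5): h1:5  h2:7  h3:7  h4:7  h5:4 ⇒ 7.
Reduction 16 − 7 = 9.

9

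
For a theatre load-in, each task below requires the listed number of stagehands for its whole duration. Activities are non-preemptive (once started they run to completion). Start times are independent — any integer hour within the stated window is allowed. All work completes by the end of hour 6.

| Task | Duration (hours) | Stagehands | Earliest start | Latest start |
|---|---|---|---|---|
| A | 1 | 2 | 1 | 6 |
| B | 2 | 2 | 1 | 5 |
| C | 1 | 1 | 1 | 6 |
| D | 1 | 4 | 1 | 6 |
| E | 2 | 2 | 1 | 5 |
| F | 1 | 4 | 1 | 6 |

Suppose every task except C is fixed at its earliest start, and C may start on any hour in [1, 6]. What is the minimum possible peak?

C@1: h1:15  h2:4  h3:0  h4:0  h5:0  h6:0 → peak 15
C@2: h1:14  h2:5  h3:0  h4:0  h5:0  h6:0 → peak 14
C@3: h1:14  h2:4  h3:1  h4:0  h5:0  h6:0 → peak 14
C@4: h1:14  h2:4  h3:0  h4:1  h5:0  h6:0 → peak 14
C@5: h1:14  h2:4  h3:0  h4:0  h5:1  h6:0 → peak 14
C@6: h1:14  h2:4  h3:0  h4:0  h5:0  h6:1 → peak 14
Best is C@2, peak 14.

14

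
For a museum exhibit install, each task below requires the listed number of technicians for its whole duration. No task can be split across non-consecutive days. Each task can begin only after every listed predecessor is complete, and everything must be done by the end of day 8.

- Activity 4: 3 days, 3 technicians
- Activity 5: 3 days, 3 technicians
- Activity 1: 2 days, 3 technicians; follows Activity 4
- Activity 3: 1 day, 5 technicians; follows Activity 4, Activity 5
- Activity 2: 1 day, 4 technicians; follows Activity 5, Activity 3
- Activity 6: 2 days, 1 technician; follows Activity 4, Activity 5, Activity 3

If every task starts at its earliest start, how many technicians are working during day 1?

At early start, day 1 has: Activity 4, Activity 5.
Demand: 3 + 3 = 6.

6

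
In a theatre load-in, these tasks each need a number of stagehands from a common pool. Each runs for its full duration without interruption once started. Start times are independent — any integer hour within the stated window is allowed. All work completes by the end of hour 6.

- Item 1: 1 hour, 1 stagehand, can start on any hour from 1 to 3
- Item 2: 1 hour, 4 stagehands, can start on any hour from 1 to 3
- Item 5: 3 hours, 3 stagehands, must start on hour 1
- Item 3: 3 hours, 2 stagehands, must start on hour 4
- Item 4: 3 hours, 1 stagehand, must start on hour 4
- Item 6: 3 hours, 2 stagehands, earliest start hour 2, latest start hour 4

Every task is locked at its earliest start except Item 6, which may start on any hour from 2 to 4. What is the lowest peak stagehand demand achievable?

8

Item 6@2: h1:8  h2:5  h3:5  h4:5  h5:3  h6:3 → peak 8
Item 6@3: h1:8  h2:3  h3:5  h4:5  h5:5  h6:3 → peak 8
Item 6@4: h1:8  h2:3  h3:3  h4:5  h5:5  h6:5 → peak 8
Best is Item 6@2, peak 8.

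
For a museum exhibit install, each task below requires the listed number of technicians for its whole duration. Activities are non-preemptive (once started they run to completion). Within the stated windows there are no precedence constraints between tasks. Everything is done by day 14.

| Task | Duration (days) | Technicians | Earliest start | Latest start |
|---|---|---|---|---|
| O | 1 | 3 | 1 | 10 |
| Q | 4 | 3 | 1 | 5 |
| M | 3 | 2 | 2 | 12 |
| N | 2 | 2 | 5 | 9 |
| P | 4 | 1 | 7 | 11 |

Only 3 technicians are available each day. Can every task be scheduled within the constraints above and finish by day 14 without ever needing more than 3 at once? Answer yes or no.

yes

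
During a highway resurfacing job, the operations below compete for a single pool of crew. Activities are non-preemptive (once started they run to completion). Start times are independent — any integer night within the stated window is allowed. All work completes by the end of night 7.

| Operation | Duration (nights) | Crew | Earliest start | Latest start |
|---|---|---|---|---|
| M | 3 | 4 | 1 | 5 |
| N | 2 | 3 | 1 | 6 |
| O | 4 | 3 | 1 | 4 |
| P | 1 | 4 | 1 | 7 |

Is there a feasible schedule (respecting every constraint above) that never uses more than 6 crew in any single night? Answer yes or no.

The minimum achievable peak is 7; 6 < 7, so no feasible schedule stays within the cap.

no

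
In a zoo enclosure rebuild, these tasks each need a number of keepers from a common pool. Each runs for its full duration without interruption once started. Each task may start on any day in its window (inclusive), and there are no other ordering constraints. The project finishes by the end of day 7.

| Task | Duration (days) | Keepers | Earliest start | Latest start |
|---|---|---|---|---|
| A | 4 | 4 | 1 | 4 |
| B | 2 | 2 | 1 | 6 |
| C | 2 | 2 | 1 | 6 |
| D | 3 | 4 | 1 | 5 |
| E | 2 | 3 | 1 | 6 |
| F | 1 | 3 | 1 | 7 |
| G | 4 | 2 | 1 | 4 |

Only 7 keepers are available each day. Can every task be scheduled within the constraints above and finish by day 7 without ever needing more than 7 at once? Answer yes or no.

no

Total keeper-days = 53; over 7 days the average is 53/7 > 7, so some day must exceed 7.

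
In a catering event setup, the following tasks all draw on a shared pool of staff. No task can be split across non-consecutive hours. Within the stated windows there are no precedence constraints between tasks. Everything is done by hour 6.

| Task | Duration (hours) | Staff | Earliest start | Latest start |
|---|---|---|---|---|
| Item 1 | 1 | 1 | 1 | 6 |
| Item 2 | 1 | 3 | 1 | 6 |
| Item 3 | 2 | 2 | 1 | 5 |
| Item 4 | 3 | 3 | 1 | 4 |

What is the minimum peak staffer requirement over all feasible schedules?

3

Early-start (Item 1@1, Item 2@1, Item 3@1, Item 4@1) gives peak 9: h1:9  h2:5  h3:3  h4:0  h5:0  h6:0.
Shift Item 2→3, Item 4→4.
Schedule Item 1@1, Item 2@3, Item 3@1, Item 4@4: h1:3  h2:2  h3:3  h4:3  h5:3  h6:3 — peak 3.
Total staffer-hours = 17 over 6 hours ⇒ peak ≥ ⌈17/6⌉ = 3, so 3 is optimal.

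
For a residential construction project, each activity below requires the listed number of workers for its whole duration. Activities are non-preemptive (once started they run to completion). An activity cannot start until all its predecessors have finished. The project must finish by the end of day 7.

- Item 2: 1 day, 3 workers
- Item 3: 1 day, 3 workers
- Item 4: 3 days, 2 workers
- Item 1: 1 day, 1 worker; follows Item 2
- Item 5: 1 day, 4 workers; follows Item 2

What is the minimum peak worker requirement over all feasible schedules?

4

Early-start (Item 2@1, Item 3@1, Item 4@1, Item 1@2, Item 5@2) gives peak 8: d1:8  d2:7  d3:2  d4:0  d5:0  d6:0  d7:0.
Shift Item 3→2, Item 4→3, Item 5→6.
Schedule Item 2@1, Item 3@2, Item 4@3, Item 1@2, Item 5@6: d1:3  d2:4  d3:2  d4:2  d5:2  d6:4  d7:0 — peak 4.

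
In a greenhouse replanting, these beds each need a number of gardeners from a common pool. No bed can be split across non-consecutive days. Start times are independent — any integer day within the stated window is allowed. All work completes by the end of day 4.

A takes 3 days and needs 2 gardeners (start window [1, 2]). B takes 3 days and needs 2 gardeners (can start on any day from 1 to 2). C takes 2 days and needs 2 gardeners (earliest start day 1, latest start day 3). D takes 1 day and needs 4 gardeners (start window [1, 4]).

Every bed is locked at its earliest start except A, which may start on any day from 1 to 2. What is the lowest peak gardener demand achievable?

A@1: d1:10  d2:6  d3:4  d4:0 → peak 10
A@2: d1:8  d2:6  d3:4  d4:2 → peak 8
Best is A@2, peak 8.

8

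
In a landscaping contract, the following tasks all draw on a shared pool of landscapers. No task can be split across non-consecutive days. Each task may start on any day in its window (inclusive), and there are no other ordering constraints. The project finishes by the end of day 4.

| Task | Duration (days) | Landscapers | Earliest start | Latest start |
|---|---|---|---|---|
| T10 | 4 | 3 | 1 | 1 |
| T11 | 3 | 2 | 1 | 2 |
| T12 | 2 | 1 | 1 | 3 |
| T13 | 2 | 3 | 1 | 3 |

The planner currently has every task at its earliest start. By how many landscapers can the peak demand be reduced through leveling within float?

Early-start peak: d1:9  d2:9  d3:5  d4:3 ⇒ 9.
Leveled (T10@1, T11@1, T12@1, T13@3): d1:6  d2:6  d3:8  d4:6 ⇒ 8.
Reduction 9 − 8 = 1.

1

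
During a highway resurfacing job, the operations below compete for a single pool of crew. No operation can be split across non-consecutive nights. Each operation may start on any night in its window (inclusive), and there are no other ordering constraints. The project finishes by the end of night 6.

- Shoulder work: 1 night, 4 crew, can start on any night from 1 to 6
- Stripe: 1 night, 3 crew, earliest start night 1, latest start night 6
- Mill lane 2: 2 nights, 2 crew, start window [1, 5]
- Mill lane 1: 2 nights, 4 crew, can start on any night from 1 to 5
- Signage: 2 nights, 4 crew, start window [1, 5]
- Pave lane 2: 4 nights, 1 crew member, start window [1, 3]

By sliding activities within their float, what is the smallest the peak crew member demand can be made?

6

Early-start (Shoulder work@1, Stripe@1, Mill lane 2@1, Mill lane 1@1, Signage@1, Pave lane 2@1) gives peak 18: n1:18  n2:11  n3:1  n4:1  n5:0  n6:0.
Shift Stripe→2, Mill lane 1→3, Signage→5, Pave lane 2→2.
Schedule Shoulder work@1, Stripe@2, Mill lane 2@1, Mill lane 1@3, Signage@5, Pave lane 2@2: n1:6  n2:6  n3:5  n4:5  n5:5  n6:4 — peak 6.
Total crew member-nights = 31 over 6 nights ⇒ peak ≥ ⌈31/6⌉ = 6, so 6 is optimal.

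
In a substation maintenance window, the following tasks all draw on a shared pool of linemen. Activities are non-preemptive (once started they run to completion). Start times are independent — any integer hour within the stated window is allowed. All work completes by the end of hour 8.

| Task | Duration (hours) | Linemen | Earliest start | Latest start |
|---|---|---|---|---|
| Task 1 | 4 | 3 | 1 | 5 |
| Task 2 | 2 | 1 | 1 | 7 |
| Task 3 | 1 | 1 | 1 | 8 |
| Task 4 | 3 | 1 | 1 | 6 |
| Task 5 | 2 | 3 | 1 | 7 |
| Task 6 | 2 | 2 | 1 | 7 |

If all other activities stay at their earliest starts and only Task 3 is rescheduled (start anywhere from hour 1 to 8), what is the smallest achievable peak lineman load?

Task 3@1: h1:11  h2:10  h3:4  h4:3  h5:0  h6:0  h7:0  h8:0 → peak 11
Task 3@2: h1:10  h2:11  h3:4  h4:3  h5:0  h6:0  h7:0  h8:0 → peak 11
Task 3@3: h1:10  h2:10  h3:5  h4:3  h5:0  h6:0  h7:0  h8:0 → peak 10
Task 3@4: h1:10  h2:10  h3:4  h4:4  h5:0  h6:0  h7:0  h8:0 → peak 10
Task 3@5: h1:10  h2:10  h3:4  h4:3  h5:1  h6:0  h7:0  h8:0 → peak 10
Task 3@6: h1:10  h2:10  h3:4  h4:3  h5:0  h6:1  h7:0  h8:0 → peak 10
Task 3@7: h1:10  h2:10  h3:4  h4:3  h5:0  h6:0  h7:1  h8:0 → peak 10
Task 3@8: h1:10  h2:10  h3:4  h4:3  h5:0  h6:0  h7:0  h8:1 → peak 10
Best is Task 3@3, peak 10.

10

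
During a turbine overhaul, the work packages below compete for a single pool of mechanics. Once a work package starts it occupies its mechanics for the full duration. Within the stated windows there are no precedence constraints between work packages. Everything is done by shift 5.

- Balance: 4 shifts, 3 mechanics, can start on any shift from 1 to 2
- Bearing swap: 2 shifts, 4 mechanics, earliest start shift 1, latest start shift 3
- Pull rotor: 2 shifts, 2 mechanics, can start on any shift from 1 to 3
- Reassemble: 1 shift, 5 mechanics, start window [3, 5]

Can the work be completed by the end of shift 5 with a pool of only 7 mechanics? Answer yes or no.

yes

Schedule Balance@1, Bearing swap@1, Pull rotor@3, Reassemble@5: s1:7  s2:7  s3:5  s4:5  s5:5 — peak 7 ≤ 7.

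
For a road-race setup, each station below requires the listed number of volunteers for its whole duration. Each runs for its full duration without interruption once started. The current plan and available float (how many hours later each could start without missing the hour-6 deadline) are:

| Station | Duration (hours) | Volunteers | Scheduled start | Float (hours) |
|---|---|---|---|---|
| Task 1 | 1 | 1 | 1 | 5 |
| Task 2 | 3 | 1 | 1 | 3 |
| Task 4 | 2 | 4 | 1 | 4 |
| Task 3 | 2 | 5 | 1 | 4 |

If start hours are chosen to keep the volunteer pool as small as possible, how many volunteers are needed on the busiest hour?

5

Early-start (Task 1@1, Task 2@1, Task 4@1, Task 3@1) gives peak 11: h1:11  h2:10  h3:1  h4:0  h5:0  h6:0.
Shift Task 4→2, Task 3→4.
Schedule Task 1@1, Task 2@1, Task 4@2, Task 3@4: h1:2  h2:5  h3:5  h4:5  h5:5  h6:0 — peak 5.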